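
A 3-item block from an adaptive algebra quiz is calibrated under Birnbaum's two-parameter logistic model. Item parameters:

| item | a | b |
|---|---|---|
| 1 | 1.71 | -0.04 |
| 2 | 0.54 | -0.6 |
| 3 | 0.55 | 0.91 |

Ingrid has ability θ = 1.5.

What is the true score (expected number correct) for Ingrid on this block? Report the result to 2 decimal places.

P(θ) = 1 / (1 + exp(−a(θ − b)))
P_1 = 1/(1+e^{-2.6334}) = 0.9330
P_2 = 1/(1+e^{-1.1340}) = 0.7566
P_3 = 1/(1+e^{-0.3245}) = 0.5804
E[score] = 0.9330 + 0.7566 + 0.5804 = 2.2700

2.27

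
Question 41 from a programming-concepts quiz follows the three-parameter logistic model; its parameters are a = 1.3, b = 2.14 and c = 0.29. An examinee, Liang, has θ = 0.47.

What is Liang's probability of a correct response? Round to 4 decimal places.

0.3627

P(θ) = c + (1 − c) · 1 / (1 + exp(−a(θ − b)))
Exponent: 1.3 × (0.47 − 2.14) = -2.1710
1/(1 + e^{2.1710}) = 0.1024
P = 0.29 + 0.71 × 0.1024 = 0.3627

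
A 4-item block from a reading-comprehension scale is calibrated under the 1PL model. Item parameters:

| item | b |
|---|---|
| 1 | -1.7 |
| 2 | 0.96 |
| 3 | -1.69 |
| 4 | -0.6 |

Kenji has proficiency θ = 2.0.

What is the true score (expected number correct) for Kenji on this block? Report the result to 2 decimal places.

3.62

P(θ) = 1 / (1 + exp(−(θ − b)))
P_1 = 1/(1+e^{-3.7000}) = 0.9759
P_2 = 1/(1+e^{-1.0400}) = 0.7389
P_3 = 1/(1+e^{-3.6900}) = 0.9756
P_4 = 1/(1+e^{-2.6000}) = 0.9309
E[score] = 0.9759 + 0.7389 + 0.9756 + 0.9309 = 3.6212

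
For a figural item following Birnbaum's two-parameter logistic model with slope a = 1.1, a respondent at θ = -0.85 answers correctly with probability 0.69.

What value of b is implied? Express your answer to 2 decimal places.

-1.58

P(θ) = 1 / (1 + exp(−a(θ − b)))
logit(0.69) = ln(0.69/0.31) = 0.8001
b = θ − logit/(a) = -0.85 − 0.8001/1.1000 = -1.5774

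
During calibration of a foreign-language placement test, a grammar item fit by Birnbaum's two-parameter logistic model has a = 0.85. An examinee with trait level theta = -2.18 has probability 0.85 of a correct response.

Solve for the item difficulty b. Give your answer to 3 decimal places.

P(theta) = 1 / (1 + exp(−a(theta − b)))
logit(0.85) = ln(0.85/0.15) = 1.7346
b = theta − logit/(a) = -2.18 − 1.7346/0.8500 = -4.2207

-4.221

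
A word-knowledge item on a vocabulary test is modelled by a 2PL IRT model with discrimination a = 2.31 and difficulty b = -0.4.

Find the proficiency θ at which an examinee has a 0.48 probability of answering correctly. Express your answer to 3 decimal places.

P(θ) = 1 / (1 + exp(−a(θ − b)))
logit = ln(0.4800/0.5200) = -0.0800
θ = b + logit/(a) = -0.4 + (-0.0800)/2.3100 = -0.4347

-0.435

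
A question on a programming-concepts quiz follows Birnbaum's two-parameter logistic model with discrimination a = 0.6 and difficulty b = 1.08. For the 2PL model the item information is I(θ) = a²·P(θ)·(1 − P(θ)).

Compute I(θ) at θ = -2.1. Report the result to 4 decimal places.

0.0405

P = 1/(1+e^{1.9080}) = 0.1292
P(1−P) = 0.1292 × 0.8708 = 0.1125
I = a² × P(1−P) = 0.6² × 0.1125 = 0.04050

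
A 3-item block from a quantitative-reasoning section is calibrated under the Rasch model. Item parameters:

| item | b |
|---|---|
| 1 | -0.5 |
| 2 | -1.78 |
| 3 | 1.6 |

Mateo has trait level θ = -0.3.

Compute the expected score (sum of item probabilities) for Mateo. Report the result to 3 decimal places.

P(θ) = 1 / (1 + exp(−(θ − b)))
P_1 = 1/(1+e^{-0.2000}) = 0.5498
P_2 = 1/(1+e^{-1.4800}) = 0.8146
P_3 = 1/(1+e^{1.9000}) = 0.1301
E[score] = 0.5498 + 0.8146 + 0.1301 = 1.4945

1.495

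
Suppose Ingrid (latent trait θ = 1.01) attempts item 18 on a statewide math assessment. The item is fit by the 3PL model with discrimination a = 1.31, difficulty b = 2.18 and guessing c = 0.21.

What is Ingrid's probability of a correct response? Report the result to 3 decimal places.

0.350

P(θ) = c + (1 − c) · 1 / (1 + exp(−a(θ − b)))
Exponent: 1.31 × (1.01 − 2.18) = -1.5327
1/(1 + e^{1.5327}) = 0.1776
P = 0.21 + 0.79 × 0.1776 = 0.3503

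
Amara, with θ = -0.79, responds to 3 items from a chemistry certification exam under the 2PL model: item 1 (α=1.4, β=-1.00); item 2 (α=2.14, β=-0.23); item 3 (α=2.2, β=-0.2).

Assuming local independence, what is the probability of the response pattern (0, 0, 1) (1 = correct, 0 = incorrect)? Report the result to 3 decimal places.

0.070

P(θ) = 1 / (1 + exp(−α(θ − β)))
P_1 = 1/(1+e^{-0.2940}) = 0.5730
P_2 = 1/(1+e^{1.1984}) = 0.2318
P_3 = 1/(1+e^{1.2980}) = 0.2145
L = (1−P_1) × (1−P_2) × P_3 = 0.4270 × 0.7682 × 0.2145 = 0.07037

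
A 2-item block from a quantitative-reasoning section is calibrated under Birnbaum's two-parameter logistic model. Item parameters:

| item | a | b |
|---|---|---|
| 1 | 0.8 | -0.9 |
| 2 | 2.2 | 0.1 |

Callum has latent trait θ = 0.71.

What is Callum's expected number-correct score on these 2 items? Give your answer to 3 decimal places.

1.577

P(θ) = 1 / (1 + exp(−a(θ − b)))
P_1 = 1/(1+e^{-1.2880}) = 0.7838
P_2 = 1/(1+e^{-1.3420}) = 0.7928
E[score] = 0.7838 + 0.7928 = 1.5766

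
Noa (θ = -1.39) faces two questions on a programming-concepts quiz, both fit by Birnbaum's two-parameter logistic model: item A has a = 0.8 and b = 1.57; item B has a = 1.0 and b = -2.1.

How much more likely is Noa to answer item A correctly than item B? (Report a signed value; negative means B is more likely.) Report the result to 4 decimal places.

P(θ) = 1 / (1 + exp(−a(θ − b)))
P_A = 0.0856
P_B = 0.6704
P_A − P_B = -0.5848

-0.5848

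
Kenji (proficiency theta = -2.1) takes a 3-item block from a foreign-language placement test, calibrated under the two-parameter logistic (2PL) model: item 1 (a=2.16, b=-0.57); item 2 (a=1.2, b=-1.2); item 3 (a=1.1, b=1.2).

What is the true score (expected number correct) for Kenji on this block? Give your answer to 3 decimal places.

0.315

P(theta) = 1 / (1 + exp(−a(theta − b)))
P_1 = 1/(1+e^{3.3048}) = 0.0354
P_2 = 1/(1+e^{1.0800}) = 0.2535
P_3 = 1/(1+e^{3.6300}) = 0.0258
E[score] = 0.0354 + 0.2535 + 0.0258 = 0.3147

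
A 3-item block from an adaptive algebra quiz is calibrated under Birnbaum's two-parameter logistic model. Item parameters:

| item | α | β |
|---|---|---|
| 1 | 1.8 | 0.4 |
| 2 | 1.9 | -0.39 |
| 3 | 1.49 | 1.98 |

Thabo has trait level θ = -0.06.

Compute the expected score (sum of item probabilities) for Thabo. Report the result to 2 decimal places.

1.00

P(θ) = 1 / (1 + exp(−α(θ − β)))
P_1 = 1/(1+e^{0.8280}) = 0.3041
P_2 = 1/(1+e^{-0.6270}) = 0.6518
P_3 = 1/(1+e^{3.0396}) = 0.0457
E[score] = 0.3041 + 0.6518 + 0.0457 = 1.0015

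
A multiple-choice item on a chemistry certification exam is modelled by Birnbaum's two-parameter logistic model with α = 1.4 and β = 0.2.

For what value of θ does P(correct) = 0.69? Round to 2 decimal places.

P(θ) = 1 / (1 + exp(−α(θ − β)))
logit = ln(0.6900/0.3100) = 0.8001
θ = β + logit/(α) = 0.2 + 0.8001/1.4000 = 0.7715

0.77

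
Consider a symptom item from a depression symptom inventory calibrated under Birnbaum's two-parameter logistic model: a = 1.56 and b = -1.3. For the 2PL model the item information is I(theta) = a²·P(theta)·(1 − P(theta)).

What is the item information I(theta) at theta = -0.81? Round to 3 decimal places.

0.528

P = 1/(1+e^{-0.7644}) = 0.6823
P(1−P) = 0.6823 × 0.3177 = 0.2168
I = a² × P(1−P) = 1.56² × 0.2168 = 0.52752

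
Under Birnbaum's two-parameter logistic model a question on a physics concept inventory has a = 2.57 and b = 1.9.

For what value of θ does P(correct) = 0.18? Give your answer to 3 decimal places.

1.310

P(θ) = 1 / (1 + exp(−a(θ − b)))
logit = ln(0.1800/0.8200) = -1.5163
θ = b + logit/(a) = 1.9 + (-1.5163)/2.5700 = 1.3100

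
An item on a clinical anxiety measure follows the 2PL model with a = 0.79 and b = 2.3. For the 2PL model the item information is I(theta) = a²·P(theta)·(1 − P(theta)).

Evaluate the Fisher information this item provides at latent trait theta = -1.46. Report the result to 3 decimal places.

0.029

P = 1/(1+e^{2.9704}) = 0.0488
P(1−P) = 0.0488 × 0.9512 = 0.0464
I = a² × P(1−P) = 0.79² × 0.0464 = 0.02896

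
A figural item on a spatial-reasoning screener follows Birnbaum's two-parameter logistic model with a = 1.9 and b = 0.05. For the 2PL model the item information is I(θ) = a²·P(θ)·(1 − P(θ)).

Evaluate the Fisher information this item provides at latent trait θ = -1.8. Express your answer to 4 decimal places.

0.1013

P = 1/(1+e^{3.5150}) = 0.0289
P(1−P) = 0.0289 × 0.9711 = 0.0281
I = a² × P(1−P) = 1.9² × 0.0281 = 0.10127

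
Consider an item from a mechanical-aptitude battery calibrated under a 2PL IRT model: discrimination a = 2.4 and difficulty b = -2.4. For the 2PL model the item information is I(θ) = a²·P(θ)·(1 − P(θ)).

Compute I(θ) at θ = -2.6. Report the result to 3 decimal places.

P = 1/(1+e^{0.4800}) = 0.3823
P(1−P) = 0.3823 × 0.6177 = 0.2361
I = a² × P(1−P) = 2.4² × 0.2361 = 1.36014

1.360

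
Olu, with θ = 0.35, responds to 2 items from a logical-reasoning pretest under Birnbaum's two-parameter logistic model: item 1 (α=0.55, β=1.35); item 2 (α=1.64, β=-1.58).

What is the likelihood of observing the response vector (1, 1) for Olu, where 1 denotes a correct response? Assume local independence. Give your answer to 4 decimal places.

0.3510

P(θ) = 1 / (1 + exp(−α(θ − β)))
P_1 = 1/(1+e^{0.5500}) = 0.3659
P_2 = 1/(1+e^{-3.1652}) = 0.9595
L = P_1 × P_2 = 0.3659 × 0.9595 = 0.35105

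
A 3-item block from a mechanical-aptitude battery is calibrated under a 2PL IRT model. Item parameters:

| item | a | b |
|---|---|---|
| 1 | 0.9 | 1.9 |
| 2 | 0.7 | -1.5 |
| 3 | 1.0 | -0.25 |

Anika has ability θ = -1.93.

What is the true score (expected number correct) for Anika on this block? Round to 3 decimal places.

0.613

P(θ) = 1 / (1 + exp(−a(θ − b)))
P_1 = 1/(1+e^{3.4470}) = 0.0309
P_2 = 1/(1+e^{0.3010}) = 0.4253
P_3 = 1/(1+e^{1.6800}) = 0.1571
E[score] = 0.0309 + 0.4253 + 0.1571 = 0.6133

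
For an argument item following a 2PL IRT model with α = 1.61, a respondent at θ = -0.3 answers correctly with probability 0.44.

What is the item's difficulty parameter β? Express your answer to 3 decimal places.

-0.150

P(θ) = 1 / (1 + exp(−α(θ − β)))
logit(0.44) = ln(0.44/0.56) = -0.2412
β = θ − logit/(α) = -0.3 − (-0.2412)/1.6100 = -0.1502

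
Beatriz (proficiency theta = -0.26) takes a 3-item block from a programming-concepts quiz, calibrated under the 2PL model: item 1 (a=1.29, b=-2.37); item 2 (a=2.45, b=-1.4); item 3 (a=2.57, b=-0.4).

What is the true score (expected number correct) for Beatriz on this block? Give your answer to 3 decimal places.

P(theta) = 1 / (1 + exp(−a(theta − b)))
P_1 = 1/(1+e^{-2.7219}) = 0.9383
P_2 = 1/(1+e^{-2.7930}) = 0.9423
P_3 = 1/(1+e^{-0.3598}) = 0.5890
E[score] = 0.9383 + 0.9423 + 0.5890 = 2.4696

2.470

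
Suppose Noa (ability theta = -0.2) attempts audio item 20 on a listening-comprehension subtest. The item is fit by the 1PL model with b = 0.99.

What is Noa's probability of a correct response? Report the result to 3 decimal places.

P(theta) = 1 / (1 + exp(−(theta − b)))
Exponent: (-0.2 − 0.99) = -1.1900
1/(1 + e^{1.1900}) = 0.2333
P = 0.2333

0.233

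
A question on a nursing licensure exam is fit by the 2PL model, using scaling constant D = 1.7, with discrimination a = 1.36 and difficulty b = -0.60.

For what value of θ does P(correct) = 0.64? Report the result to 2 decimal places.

P(θ) = 1 / (1 + exp(−D·a(θ − b)))
logit = ln(0.6400/0.3600) = 0.5754
θ = b + logit/(1.7·a) = -0.60 + 0.5754/2.3120 = -0.3511

-0.35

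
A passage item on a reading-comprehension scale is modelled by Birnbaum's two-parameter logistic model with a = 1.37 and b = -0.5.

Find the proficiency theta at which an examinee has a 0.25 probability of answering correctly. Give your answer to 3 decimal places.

-1.302

P(theta) = 1 / (1 + exp(−a(theta − b)))
logit = ln(0.2500/0.7500) = -1.0986
theta = b + logit/(a) = -0.5 + (-1.0986)/1.3700 = -1.3019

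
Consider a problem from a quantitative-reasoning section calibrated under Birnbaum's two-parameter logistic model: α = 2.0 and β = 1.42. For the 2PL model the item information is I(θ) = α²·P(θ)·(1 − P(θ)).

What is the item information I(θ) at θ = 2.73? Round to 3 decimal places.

P = 1/(1+e^{-2.6200}) = 0.9321
P(1−P) = 0.9321 × 0.0679 = 0.0633
I = α² × P(1−P) = 2.0² × 0.0633 = 0.25303

0.253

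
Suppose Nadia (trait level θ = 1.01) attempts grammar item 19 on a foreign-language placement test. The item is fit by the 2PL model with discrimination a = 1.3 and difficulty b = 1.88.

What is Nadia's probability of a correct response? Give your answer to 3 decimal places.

0.244

P(θ) = 1 / (1 + exp(−a(θ − b)))
Exponent: 1.3 × (1.01 − 1.88) = -1.1310
1/(1 + e^{1.1310}) = 0.2440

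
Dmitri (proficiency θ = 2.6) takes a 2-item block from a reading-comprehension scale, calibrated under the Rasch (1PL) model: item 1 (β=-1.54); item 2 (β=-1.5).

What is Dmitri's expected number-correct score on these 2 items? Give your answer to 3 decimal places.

1.968

P(θ) = 1 / (1 + exp(−(θ − β)))
P_1 = 1/(1+e^{-4.1400}) = 0.9843
P_2 = 1/(1+e^{-4.1000}) = 0.9837
E[score] = 0.9843 + 0.9837 = 1.9680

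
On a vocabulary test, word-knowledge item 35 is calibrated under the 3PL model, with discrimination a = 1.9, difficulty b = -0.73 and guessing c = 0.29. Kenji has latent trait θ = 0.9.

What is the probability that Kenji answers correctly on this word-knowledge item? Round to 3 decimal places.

P(θ) = c + (1 − c) · 1 / (1 + exp(−a(θ − b)))
Exponent: 1.9 × (0.9 − (-0.73)) = 3.0970
1/(1 + e^{-3.0970}) = 0.9568
P = 0.29 + 0.71 × 0.9568 = 0.9693

0.969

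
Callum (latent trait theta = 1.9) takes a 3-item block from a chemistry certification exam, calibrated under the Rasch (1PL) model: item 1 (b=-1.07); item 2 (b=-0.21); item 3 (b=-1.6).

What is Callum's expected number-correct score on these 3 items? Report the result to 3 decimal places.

P(theta) = 1 / (1 + exp(−(theta − b)))
P_1 = 1/(1+e^{-2.9700}) = 0.9512
P_2 = 1/(1+e^{-2.1100}) = 0.8919
P_3 = 1/(1+e^{-3.5000}) = 0.9707
E[score] = 0.9512 + 0.8919 + 0.9707 = 2.8138

2.814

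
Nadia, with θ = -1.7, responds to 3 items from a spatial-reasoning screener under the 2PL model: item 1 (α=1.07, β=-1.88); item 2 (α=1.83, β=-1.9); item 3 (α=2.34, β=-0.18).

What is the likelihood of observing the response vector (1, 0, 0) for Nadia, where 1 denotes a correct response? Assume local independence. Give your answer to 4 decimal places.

P(θ) = 1 / (1 + exp(−α(θ − β)))
P_1 = 1/(1+e^{-0.1926}) = 0.5480
P_2 = 1/(1+e^{-0.3660}) = 0.5905
P_3 = 1/(1+e^{3.5568}) = 0.0277
L = P_1 × (1−P_2) × (1−P_3) = 0.5480 × 0.4095 × 0.9723 = 0.21819

0.2182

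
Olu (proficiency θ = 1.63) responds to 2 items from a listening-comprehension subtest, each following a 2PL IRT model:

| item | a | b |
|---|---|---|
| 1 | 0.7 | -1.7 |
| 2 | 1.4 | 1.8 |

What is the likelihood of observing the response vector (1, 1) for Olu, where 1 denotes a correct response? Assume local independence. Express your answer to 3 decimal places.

0.402

P(θ) = 1 / (1 + exp(−a(θ − b)))
P_1 = 1/(1+e^{-2.3310}) = 0.9114
P_2 = 1/(1+e^{0.2380}) = 0.4408
L = P_1 × P_2 = 0.9114 × 0.4408 = 0.40173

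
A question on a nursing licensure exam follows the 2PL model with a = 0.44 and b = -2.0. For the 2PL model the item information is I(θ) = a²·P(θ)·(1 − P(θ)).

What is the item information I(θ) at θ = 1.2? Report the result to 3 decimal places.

P = 1/(1+e^{-1.4080}) = 0.8035
P(1−P) = 0.8035 × 0.1965 = 0.1579
I = a² × P(1−P) = 0.44² × 0.1579 = 0.03057

0.031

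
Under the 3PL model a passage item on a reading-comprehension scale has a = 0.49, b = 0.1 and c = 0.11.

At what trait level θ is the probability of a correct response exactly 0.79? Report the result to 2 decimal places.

P(θ) = c + (1 − c) · 1 / (1 + exp(−a(θ − b)))
Remove guessing floor: (0.79 − 0.11)/(1 − 0.11) = 0.7640
logit = ln(0.7640/0.2360) = 1.1750
θ = b + logit/(a) = 0.1 + 1.1750/0.4900 = 2.4979

2.50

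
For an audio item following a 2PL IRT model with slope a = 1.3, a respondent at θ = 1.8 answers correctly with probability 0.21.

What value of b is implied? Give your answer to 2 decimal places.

P(θ) = 1 / (1 + exp(−a(θ − b)))
logit(0.21) = ln(0.21/0.79) = -1.3249
b = θ − logit/(a) = 1.8 − (-1.3249)/1.3000 = 2.8192

2.82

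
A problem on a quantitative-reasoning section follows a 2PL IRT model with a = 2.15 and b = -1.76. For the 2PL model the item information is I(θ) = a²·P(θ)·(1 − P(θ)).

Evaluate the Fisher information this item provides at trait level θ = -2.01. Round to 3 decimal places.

1.076

P = 1/(1+e^{0.5375}) = 0.3688
P(1−P) = 0.3688 × 0.6312 = 0.2328
I = a² × P(1−P) = 2.15² × 0.2328 = 1.07602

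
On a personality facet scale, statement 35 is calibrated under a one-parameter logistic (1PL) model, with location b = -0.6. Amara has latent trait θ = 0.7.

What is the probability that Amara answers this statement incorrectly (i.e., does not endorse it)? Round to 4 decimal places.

0.2142

P(θ) = 1 / (1 + exp(−(θ − b)))
Exponent: (0.7 − (-0.6)) = 1.3000
1/(1 + e^{-1.3000}) = 0.7858
P = 0.7858
P(incorrect) = 1 − 0.7858 = 0.2142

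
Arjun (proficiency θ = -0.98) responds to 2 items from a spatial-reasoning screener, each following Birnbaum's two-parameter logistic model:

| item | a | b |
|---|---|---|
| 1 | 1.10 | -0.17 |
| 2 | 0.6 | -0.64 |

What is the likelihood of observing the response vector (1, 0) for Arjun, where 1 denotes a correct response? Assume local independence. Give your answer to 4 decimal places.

P(θ) = 1 / (1 + exp(−a(θ − b)))
P_1 = 1/(1+e^{0.8910}) = 0.2909
P_2 = 1/(1+e^{0.2040}) = 0.4492
L = P_1 × (1−P_2) = 0.2909 × 0.5508 = 0.16024

0.1602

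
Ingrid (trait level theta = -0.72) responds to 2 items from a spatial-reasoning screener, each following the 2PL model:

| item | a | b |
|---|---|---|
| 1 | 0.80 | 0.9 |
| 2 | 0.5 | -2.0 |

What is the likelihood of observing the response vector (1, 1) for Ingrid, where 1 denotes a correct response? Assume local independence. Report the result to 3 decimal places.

P(theta) = 1 / (1 + exp(−a(theta − b)))
P_1 = 1/(1+e^{1.2960}) = 0.2148
P_2 = 1/(1+e^{-0.6400}) = 0.6548
L = P_1 × P_2 = 0.2148 × 0.6548 = 0.14067

0.141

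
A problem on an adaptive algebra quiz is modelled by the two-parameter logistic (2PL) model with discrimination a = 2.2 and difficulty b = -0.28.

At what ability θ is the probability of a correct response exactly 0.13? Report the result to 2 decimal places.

-1.14

P(θ) = 1 / (1 + exp(−a(θ − b)))
logit = ln(0.1300/0.8700) = -1.9010
θ = b + logit/(a) = -0.28 + (-1.9010)/2.2000 = -1.1441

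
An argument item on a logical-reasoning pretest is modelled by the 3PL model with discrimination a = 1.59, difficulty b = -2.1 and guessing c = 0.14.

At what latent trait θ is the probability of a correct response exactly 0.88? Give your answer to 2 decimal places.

-0.96

P(θ) = c + (1 − c) · 1 / (1 + exp(−a(θ − b)))
Remove guessing floor: (0.88 − 0.14)/(1 − 0.14) = 0.8605
logit = ln(0.8605/0.1395) = 1.8192
θ = b + logit/(a) = -2.1 + 1.8192/1.5900 = -0.9559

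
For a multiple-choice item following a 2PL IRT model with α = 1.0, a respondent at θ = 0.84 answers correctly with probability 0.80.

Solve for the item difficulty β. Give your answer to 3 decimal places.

P(θ) = 1 / (1 + exp(−α(θ − β)))
logit(0.80) = ln(0.80/0.20) = 1.3863
β = θ − logit/(α) = 0.84 − 1.3863/1.0000 = -0.5463

-0.546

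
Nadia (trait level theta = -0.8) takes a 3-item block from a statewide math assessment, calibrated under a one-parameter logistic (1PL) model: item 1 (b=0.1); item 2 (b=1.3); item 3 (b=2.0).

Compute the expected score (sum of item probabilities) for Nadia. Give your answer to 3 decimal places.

P(theta) = 1 / (1 + exp(−(theta − b)))
P_1 = 1/(1+e^{0.9000}) = 0.2891
P_2 = 1/(1+e^{2.1000}) = 0.1091
P_3 = 1/(1+e^{2.8000}) = 0.0573
E[score] = 0.2891 + 0.1091 + 0.0573 = 0.4555

0.455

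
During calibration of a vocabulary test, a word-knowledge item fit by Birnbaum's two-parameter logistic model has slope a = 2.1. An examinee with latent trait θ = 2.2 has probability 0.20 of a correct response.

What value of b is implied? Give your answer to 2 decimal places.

2.86

P(θ) = 1 / (1 + exp(−a(θ − b)))
logit(0.20) = ln(0.20/0.80) = -1.3863
b = θ − logit/(a) = 2.2 − (-1.3863)/2.1000 = 2.8601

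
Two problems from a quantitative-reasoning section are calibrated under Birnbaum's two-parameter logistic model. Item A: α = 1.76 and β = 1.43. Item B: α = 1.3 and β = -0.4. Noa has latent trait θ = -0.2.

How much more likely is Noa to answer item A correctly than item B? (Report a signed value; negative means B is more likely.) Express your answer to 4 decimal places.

-0.5109

P(θ) = 1 / (1 + exp(−α(θ − β)))
P_A = 0.0537
P_B = 0.5646
P_A − P_B = -0.5109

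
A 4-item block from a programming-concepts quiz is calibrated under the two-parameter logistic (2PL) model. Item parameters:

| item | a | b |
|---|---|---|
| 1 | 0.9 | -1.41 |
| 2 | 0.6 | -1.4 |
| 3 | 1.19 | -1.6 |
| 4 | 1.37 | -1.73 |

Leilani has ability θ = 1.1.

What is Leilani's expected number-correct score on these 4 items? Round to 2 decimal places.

3.66

P(θ) = 1 / (1 + exp(−a(θ − b)))
P_1 = 1/(1+e^{-2.2590}) = 0.9054
P_2 = 1/(1+e^{-1.5000}) = 0.8176
P_3 = 1/(1+e^{-3.2130}) = 0.9613
P_4 = 1/(1+e^{-3.8771}) = 0.9797
E[score] = 0.9054 + 0.8176 + 0.9613 + 0.9797 = 3.6640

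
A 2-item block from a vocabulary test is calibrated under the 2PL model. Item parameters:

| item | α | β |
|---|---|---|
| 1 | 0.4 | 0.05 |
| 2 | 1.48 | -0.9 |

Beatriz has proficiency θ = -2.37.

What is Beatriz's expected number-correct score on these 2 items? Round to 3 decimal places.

0.377

P(θ) = 1 / (1 + exp(−α(θ − β)))
P_1 = 1/(1+e^{0.9680}) = 0.2753
P_2 = 1/(1+e^{2.1756}) = 0.1020
E[score] = 0.2753 + 0.1020 = 0.3772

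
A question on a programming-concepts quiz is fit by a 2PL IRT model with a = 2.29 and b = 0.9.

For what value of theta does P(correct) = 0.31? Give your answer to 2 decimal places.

P(theta) = 1 / (1 + exp(−a(theta − b)))
logit = ln(0.3100/0.6900) = -0.8001
theta = b + logit/(a) = 0.9 + (-0.8001)/2.2900 = 0.5506

0.55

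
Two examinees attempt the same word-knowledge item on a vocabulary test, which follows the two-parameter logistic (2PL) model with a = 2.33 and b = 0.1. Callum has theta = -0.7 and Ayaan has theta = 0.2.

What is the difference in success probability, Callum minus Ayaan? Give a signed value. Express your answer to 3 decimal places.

P(theta) = 1 / (1 + exp(−a(theta − b)))
P(Callum) = 0.1342  [exponent -1.8640]
P(Ayaan) = 0.5580  [exponent 0.2330]
Difference = 0.1342 − 0.5580 = -0.4238

-0.424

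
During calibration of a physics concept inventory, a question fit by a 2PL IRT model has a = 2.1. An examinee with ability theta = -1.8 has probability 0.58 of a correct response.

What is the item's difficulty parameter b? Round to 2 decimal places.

P(theta) = 1 / (1 + exp(−a(theta − b)))
logit(0.58) = ln(0.58/0.42) = 0.3228
b = theta − logit/(a) = -1.8 − 0.3228/2.1000 = -1.9537

-1.95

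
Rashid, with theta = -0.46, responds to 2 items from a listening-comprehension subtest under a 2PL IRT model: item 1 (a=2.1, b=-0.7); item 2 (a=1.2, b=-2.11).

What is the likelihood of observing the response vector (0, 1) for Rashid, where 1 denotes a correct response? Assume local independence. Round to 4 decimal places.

0.3309

P(theta) = 1 / (1 + exp(−a(theta − b)))
P_1 = 1/(1+e^{-0.5040}) = 0.6234
P_2 = 1/(1+e^{-1.9800}) = 0.8787
L = (1−P_1) × P_2 = 0.3766 × 0.8787 = 0.33091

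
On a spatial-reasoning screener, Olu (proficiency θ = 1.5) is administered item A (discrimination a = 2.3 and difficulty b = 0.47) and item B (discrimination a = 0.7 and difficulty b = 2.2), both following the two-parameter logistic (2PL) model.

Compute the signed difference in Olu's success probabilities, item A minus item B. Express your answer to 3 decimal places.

0.535

P(θ) = 1 / (1 + exp(−a(θ − b)))
P_A = 0.9144
P_B = 0.3799
P_A − P_B = 0.5345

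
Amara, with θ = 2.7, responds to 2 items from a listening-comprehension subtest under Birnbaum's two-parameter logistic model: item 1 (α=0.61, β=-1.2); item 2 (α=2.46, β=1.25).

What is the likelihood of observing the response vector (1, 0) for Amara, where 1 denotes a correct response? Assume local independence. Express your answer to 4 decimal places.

P(θ) = 1 / (1 + exp(−α(θ − β)))
P_1 = 1/(1+e^{-2.3790}) = 0.9152
P_2 = 1/(1+e^{-3.5670}) = 0.9725
L = P_1 × (1−P_2) = 0.9152 × 0.0275 = 0.02514

0.0251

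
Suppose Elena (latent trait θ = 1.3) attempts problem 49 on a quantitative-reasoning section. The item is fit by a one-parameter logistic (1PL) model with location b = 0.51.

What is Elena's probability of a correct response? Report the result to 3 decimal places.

0.688

P(θ) = 1 / (1 + exp(−(θ − b)))
Exponent: (1.3 − 0.51) = 0.7900
1/(1 + e^{-0.7900}) = 0.6878
P = 0.6878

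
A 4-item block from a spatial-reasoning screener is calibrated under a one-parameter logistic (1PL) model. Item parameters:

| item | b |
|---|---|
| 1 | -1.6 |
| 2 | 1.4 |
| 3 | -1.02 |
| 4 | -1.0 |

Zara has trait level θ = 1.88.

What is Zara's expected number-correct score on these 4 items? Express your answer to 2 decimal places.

3.48

P(θ) = 1 / (1 + exp(−(θ − b)))
P_1 = 1/(1+e^{-3.4800}) = 0.9701
P_2 = 1/(1+e^{-0.4800}) = 0.6177
P_3 = 1/(1+e^{-2.9000}) = 0.9478
P_4 = 1/(1+e^{-2.8800}) = 0.9468
E[score] = 0.9701 + 0.6177 + 0.9478 + 0.9468 = 3.4826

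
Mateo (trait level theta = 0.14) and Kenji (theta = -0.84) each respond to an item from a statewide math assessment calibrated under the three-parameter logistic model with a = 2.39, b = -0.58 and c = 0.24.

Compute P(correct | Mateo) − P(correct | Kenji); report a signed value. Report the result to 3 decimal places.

P(theta) = c + (1 − c) · 1 / (1 + exp(−a(theta − b)))
P(Mateo) = 0.8847  [exponent 1.7208]
P(Kenji) = 0.5056  [exponent -0.6214]
Difference = 0.8847 − 0.5056 = 0.3791

0.379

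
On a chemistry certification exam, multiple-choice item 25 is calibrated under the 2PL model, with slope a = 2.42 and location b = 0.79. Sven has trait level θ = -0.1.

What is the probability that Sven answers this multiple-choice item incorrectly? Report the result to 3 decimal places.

0.896

P(θ) = 1 / (1 + exp(−a(θ − b)))
Exponent: 2.42 × (-0.1 − 0.79) = -2.1538
1/(1 + e^{2.1538}) = 0.1040
P(incorrect) = 1 − 0.1040 = 0.8960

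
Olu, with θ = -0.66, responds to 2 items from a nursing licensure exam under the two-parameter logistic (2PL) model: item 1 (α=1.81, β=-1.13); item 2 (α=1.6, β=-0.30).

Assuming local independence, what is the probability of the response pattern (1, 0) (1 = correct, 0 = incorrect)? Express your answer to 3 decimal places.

P(θ) = 1 / (1 + exp(−α(θ − β)))
P_1 = 1/(1+e^{-0.8507}) = 0.7007
P_2 = 1/(1+e^{0.5760}) = 0.3599
L = P_1 × (1−P_2) = 0.7007 × 0.6401 = 0.44856

0.449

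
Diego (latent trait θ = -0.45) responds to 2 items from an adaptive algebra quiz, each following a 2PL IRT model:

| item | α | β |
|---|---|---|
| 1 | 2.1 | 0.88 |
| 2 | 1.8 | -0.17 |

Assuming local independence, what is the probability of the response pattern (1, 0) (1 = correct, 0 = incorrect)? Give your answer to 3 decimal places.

0.036

P(θ) = 1 / (1 + exp(−α(θ − β)))
P_1 = 1/(1+e^{2.7930}) = 0.0577
P_2 = 1/(1+e^{0.5040}) = 0.3766
L = P_1 × (1−P_2) = 0.0577 × 0.6234 = 0.03597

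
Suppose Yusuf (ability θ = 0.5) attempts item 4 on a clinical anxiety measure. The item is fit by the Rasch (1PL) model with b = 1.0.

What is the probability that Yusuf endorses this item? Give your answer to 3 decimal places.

P(θ) = 1 / (1 + exp(−(θ − b)))
Exponent: (0.5 − 1.0) = -0.5000
1/(1 + e^{0.5000}) = 0.3775
P = 0.3775

0.378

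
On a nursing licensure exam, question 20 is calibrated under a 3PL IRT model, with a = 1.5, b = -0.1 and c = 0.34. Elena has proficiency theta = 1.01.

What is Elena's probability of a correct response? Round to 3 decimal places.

0.895

P(theta) = c + (1 − c) · 1 / (1 + exp(−a(theta − b)))
Exponent: 1.5 × (1.01 − (-0.1)) = 1.6650
1/(1 + e^{-1.6650}) = 0.8409
P = 0.34 + 0.66 × 0.8409 = 0.8950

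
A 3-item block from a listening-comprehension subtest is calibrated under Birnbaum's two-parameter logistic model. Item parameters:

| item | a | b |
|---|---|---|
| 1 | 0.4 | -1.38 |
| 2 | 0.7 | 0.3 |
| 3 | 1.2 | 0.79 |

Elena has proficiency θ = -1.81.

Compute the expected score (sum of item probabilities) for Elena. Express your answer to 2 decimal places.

0.69

P(θ) = 1 / (1 + exp(−a(θ − b)))
P_1 = 1/(1+e^{0.1720}) = 0.4571
P_2 = 1/(1+e^{1.4770}) = 0.1859
P_3 = 1/(1+e^{3.1200}) = 0.0423
E[score] = 0.4571 + 0.1859 + 0.0423 = 0.6853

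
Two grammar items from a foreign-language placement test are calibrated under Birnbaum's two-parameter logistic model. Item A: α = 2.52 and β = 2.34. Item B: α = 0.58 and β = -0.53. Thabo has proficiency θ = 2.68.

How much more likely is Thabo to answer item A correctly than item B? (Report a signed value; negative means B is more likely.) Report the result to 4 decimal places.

P(θ) = 1 / (1 + exp(−α(θ − β)))
P_A = 0.7020
P_B = 0.8655
P_A − P_B = -0.1635

-0.1635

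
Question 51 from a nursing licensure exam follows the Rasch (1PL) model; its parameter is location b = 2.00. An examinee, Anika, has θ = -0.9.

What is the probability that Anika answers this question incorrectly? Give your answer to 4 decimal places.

P(θ) = 1 / (1 + exp(−(θ − b)))
Exponent: (-0.9 − 2.00) = -2.9000
1/(1 + e^{2.9000}) = 0.0522
P = 0.0522
P(incorrect) = 1 − 0.0522 = 0.9478

0.9478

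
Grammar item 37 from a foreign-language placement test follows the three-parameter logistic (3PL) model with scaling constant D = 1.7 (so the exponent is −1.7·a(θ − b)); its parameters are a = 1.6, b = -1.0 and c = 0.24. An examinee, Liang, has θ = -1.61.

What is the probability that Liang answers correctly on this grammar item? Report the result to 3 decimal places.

P(θ) = c + (1 − c) · 1 / (1 + exp(−D·a(θ − b)))
Exponent: 1.7 × 1.6 × (-1.61 − (-1.0)) = -1.6592
1/(1 + e^{1.6592}) = 0.1599
P = 0.24 + 0.76 × 0.1599 = 0.3615

0.362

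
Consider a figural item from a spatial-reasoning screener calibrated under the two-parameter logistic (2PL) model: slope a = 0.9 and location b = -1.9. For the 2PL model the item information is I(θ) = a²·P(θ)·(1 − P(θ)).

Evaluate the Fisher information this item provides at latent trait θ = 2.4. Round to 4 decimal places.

P = 1/(1+e^{-3.8700}) = 0.9796
P(1−P) = 0.9796 × 0.0204 = 0.0200
I = a² × P(1−P) = 0.9² × 0.0200 = 0.01621

0.0162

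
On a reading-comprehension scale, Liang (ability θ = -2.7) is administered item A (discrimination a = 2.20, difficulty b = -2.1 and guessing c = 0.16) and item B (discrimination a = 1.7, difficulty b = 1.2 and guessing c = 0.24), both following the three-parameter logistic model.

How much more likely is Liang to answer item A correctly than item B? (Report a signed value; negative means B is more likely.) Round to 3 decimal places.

0.096

P(θ) = c + (1 − c) · 1 / (1 + exp(−a(θ − b)))
P_A = 0.3371
P_B = 0.2410
P_A − P_B = 0.0961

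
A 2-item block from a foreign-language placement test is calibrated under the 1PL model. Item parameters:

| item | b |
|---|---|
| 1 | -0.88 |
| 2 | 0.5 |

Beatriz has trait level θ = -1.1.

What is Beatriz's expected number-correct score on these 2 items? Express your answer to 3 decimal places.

0.613

P(θ) = 1 / (1 + exp(−(θ − b)))
P_1 = 1/(1+e^{0.2200}) = 0.4452
P_2 = 1/(1+e^{1.6000}) = 0.1680
E[score] = 0.4452 + 0.1680 = 0.6132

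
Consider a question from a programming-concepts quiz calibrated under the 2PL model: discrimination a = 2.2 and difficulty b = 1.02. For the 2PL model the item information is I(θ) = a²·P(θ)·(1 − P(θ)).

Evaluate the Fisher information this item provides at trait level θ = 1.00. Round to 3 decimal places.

1.209

P = 1/(1+e^{0.0440}) = 0.4890
P(1−P) = 0.4890 × 0.5110 = 0.2499
I = a² × P(1−P) = 2.2² × 0.2499 = 1.20941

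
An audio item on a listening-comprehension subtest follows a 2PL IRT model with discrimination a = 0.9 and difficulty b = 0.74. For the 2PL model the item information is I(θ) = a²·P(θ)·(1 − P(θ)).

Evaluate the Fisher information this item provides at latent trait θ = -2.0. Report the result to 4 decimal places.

0.0584

P = 1/(1+e^{2.4660}) = 0.0783
P(1−P) = 0.0783 × 0.9217 = 0.0721
I = a² × P(1−P) = 0.9² × 0.0721 = 0.05844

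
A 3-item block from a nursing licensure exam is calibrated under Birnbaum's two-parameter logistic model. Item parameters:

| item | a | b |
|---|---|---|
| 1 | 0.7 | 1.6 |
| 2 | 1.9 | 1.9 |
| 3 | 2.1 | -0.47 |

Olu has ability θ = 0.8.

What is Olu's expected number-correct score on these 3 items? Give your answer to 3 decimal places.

1.409

P(θ) = 1 / (1 + exp(−a(θ − b)))
P_1 = 1/(1+e^{0.5600}) = 0.3635
P_2 = 1/(1+e^{2.0900}) = 0.1101
P_3 = 1/(1+e^{-2.6670}) = 0.9351
E[score] = 0.3635 + 0.1101 + 0.9351 = 1.4087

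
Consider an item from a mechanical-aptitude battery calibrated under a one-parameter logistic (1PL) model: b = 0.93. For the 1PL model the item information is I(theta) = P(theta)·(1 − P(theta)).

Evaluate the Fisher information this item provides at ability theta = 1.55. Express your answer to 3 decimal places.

0.227

P = 1/(1+e^{-0.6200}) = 0.6502
P(1−P) = 0.6502 × 0.3498 = 0.2274
I = P(1−P) = 0.22743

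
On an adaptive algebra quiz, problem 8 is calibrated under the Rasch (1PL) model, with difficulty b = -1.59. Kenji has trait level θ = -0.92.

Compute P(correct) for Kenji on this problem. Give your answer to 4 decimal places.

P(θ) = 1 / (1 + exp(−(θ − b)))
Exponent: (-0.92 − (-1.59)) = 0.6700
1/(1 + e^{-0.6700}) = 0.6615
P = 0.6615

0.6615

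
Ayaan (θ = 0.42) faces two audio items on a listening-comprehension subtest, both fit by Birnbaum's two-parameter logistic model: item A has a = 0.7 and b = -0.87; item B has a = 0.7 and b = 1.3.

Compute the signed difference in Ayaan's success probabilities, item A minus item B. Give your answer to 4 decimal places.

P(θ) = 1 / (1 + exp(−a(θ − b)))
P_A = 0.7116
P_B = 0.3507
P_A − P_B = 0.3609

0.3609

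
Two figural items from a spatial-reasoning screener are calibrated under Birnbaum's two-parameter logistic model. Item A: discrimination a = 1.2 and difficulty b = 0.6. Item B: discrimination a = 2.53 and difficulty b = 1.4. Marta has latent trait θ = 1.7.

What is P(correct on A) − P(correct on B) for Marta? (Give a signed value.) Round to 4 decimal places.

0.1080

P(θ) = 1 / (1 + exp(−a(θ − b)))
P_A = 0.7892
P_B = 0.6811
P_A − P_B = 0.1080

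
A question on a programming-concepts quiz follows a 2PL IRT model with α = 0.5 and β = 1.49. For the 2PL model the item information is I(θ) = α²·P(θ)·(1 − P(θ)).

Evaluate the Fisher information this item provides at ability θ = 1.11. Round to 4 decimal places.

0.0619

P = 1/(1+e^{0.1900}) = 0.4526
P(1−P) = 0.4526 × 0.5474 = 0.2478
I = α² × P(1−P) = 0.5² × 0.2478 = 0.06194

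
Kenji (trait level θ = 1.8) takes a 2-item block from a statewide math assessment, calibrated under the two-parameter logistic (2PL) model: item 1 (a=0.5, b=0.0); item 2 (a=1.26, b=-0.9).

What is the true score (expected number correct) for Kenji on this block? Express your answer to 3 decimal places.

P(θ) = 1 / (1 + exp(−a(θ − b)))
P_1 = 1/(1+e^{-0.9000}) = 0.7109
P_2 = 1/(1+e^{-3.4020}) = 0.9678
E[score] = 0.7109 + 0.9678 = 1.6787

1.679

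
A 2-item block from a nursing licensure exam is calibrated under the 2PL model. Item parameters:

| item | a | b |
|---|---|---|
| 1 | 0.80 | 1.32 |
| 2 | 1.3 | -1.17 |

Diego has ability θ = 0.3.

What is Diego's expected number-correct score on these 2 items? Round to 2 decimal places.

1.18

P(θ) = 1 / (1 + exp(−a(θ − b)))
P_1 = 1/(1+e^{0.8160}) = 0.3066
P_2 = 1/(1+e^{-1.9110}) = 0.8711
E[score] = 0.3066 + 0.8711 = 1.1777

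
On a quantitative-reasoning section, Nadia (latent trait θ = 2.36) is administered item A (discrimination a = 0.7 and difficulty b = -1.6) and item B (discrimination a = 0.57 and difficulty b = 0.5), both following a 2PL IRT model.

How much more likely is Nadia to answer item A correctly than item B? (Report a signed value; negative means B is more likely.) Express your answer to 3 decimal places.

0.198

P(θ) = 1 / (1 + exp(−a(θ − b)))
P_A = 0.9411
P_B = 0.7427
P_A − P_B = 0.1984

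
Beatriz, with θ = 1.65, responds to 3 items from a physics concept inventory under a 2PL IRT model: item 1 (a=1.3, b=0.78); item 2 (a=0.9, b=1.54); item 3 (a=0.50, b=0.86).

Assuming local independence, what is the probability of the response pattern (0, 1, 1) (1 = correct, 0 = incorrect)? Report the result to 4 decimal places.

0.0765

P(θ) = 1 / (1 + exp(−a(θ − b)))
P_1 = 1/(1+e^{-1.1310}) = 0.7560
P_2 = 1/(1+e^{-0.0990}) = 0.5247
P_3 = 1/(1+e^{-0.3950}) = 0.5975
L = (1−P_1) × P_2 × P_3 = 0.2440 × 0.5247 × 0.5975 = 0.07649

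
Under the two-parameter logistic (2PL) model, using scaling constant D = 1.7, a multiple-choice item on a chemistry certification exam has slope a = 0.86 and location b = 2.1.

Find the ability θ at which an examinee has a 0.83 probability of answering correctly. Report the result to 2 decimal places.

3.18

P(θ) = 1 / (1 + exp(−D·a(θ − b)))
logit = ln(0.8300/0.1700) = 1.5856
θ = b + logit/(1.7·a) = 2.1 + 1.5856/1.4620 = 3.1846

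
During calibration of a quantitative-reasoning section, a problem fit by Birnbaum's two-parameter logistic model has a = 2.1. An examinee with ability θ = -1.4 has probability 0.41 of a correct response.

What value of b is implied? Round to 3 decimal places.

P(θ) = 1 / (1 + exp(−a(θ − b)))
logit(0.41) = ln(0.41/0.59) = -0.3640
b = θ − logit/(a) = -1.4 − (-0.3640)/2.1000 = -1.2267

-1.227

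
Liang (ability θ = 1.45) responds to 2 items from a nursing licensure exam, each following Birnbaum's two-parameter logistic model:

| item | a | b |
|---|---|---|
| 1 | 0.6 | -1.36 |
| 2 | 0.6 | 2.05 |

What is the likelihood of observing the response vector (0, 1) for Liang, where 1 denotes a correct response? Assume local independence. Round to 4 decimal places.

0.0642

P(θ) = 1 / (1 + exp(−a(θ − b)))
P_1 = 1/(1+e^{-1.6860}) = 0.8437
P_2 = 1/(1+e^{0.3600}) = 0.4110
L = (1−P_1) × P_2 = 0.1563 × 0.4110 = 0.06423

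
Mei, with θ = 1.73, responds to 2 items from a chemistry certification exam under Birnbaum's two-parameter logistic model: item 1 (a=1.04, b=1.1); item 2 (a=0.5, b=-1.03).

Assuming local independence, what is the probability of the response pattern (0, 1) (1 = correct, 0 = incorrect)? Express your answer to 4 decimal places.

0.2731

P(θ) = 1 / (1 + exp(−a(θ − b)))
P_1 = 1/(1+e^{-0.6552}) = 0.6582
P_2 = 1/(1+e^{-1.3800}) = 0.7990
L = (1−P_1) × P_2 = 0.3418 × 0.7990 = 0.27311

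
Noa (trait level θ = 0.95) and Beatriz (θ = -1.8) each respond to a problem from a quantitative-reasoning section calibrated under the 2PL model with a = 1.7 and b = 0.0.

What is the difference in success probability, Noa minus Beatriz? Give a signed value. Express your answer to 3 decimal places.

P(θ) = 1 / (1 + exp(−a(θ − b)))
P(Noa) = 0.8341  [exponent 1.6150]
P(Beatriz) = 0.0448  [exponent -3.0600]
Difference = 0.8341 − 0.0448 = 0.7893

0.789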